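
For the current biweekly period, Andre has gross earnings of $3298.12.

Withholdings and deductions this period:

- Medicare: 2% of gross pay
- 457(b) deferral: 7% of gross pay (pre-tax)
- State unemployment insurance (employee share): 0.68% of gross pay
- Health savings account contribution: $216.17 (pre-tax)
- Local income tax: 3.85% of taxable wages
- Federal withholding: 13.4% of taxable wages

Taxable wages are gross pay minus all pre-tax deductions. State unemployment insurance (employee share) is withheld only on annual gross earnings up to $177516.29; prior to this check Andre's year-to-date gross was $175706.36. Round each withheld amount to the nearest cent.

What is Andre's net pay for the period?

Health savings account contribution: $216.17
457(b) deferral: $3298.12 × 0.07 = $230.87
Pre-tax total = $216.17 + $230.87 = $447.04
Taxable wages = $3298.12 − $447.04 = $2851.08
Federal withholding: $2851.08 × 0.134 = $382.04
Local income tax: $2851.08 × 0.0385 = $109.77
State unemployment insurance (employee share): only $177516.29 − $175706.36 = $1809.93 of this check is subject → $1809.93 × 0.0068 = $12.31
Medicare: $3298.12 × 0.02 = $65.96
Total deductions = $216.17 + $230.87 + $382.04 + $109.77 + $12.31 + $65.96 = $1017.12
Net pay = $3298.12 − $1017.12 = $2281.00

$2281.00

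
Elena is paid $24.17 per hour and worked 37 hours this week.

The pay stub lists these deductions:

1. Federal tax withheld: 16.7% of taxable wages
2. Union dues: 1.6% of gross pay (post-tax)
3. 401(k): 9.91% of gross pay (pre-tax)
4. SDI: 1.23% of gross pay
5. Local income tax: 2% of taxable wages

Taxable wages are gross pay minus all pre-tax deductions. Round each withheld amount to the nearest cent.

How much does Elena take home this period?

$629.70

Gross pay: 37 × $24.17 = $894.29
401(k): $894.29 × 0.0991 = $88.62
Taxable wages = $894.29 − $88.62 = $805.67
Federal tax withheld: $805.67 × 0.167 = $134.55
Local income tax: $805.67 × 0.02 = $16.11
SDI: $894.29 × 0.0123 = $11.00
Union dues: $894.29 × 0.016 = $14.31
Total deductions = $88.62 + $134.55 + $16.11 + $11.00 + $14.31 = $264.59
Net pay = $894.29 − $264.59 = $629.70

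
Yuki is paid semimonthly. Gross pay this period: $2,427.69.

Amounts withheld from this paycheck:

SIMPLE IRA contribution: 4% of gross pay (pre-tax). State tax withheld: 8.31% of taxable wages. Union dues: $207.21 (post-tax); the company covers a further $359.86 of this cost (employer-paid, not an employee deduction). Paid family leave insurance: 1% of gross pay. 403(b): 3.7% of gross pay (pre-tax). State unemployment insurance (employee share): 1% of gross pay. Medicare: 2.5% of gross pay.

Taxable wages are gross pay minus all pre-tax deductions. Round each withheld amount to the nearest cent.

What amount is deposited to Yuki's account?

$1,738.09

403(b): $2,427.69 × 0.037 = $89.82
SIMPLE IRA contribution: $2,427.69 × 0.04 = $97.11
Pre-tax total = $89.82 + $97.11 = $186.93
Taxable wages = $2,427.69 − $186.93 = $2,240.76
State tax withheld: $2,240.76 × 0.0831 = $186.21
Paid family leave insurance: $2,427.69 × 0.01 = $24.28
State unemployment insurance (employee share): $2,427.69 × 0.01 = $24.28
Medicare: $2,427.69 × 0.025 = $60.69
Union dues: $207.21
(Employer's $359.86 toward union dues is not withheld from the employee.)
Total deductions = $89.82 + $97.11 + $186.21 + $24.28 + $24.28 + $60.69 + $207.21 = $689.60
Net pay = $2,427.69 − $689.60 = $1,738.09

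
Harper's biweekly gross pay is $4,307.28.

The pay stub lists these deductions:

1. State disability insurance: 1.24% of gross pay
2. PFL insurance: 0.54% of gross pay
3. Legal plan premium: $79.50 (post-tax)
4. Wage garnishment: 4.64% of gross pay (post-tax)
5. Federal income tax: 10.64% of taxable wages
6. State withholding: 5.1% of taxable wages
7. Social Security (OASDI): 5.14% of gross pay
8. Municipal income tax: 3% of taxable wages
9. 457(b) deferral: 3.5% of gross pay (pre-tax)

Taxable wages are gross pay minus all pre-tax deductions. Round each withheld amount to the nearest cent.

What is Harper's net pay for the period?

457(b) deferral: $4,307.28 × 0.035 = $150.75
Taxable wages = $4,307.28 − $150.75 = $4,156.53
Municipal income tax: $4,156.53 × 0.03 = $124.70
Federal income tax: $4,156.53 × 0.1064 = $442.25
State withholding: $4,156.53 × 0.051 = $211.98
Social Security (OASDI): $4,307.28 × 0.0514 = $221.39
PFL insurance: $4,307.28 × 0.0054 = $23.26
State disability insurance: $4,307.28 × 0.0124 = $53.41
Legal plan premium: $79.50
Wage garnishment: $4,307.28 × 0.0464 = $199.86
Total deductions = $150.75 + $124.70 + $442.25 + $211.98 + $221.39 + $23.26 + $53.41 + $79.50 + $199.86 = $1,507.10
Net pay = $4,307.28 − $1,507.10 = $2,800.18

$2,800.18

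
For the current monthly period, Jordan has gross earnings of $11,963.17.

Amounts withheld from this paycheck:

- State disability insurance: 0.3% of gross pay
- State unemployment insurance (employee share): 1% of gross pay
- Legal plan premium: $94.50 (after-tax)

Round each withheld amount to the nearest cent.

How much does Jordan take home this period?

$11,713.15

State disability insurance: $11,963.17 × 0.003 = $35.89
State unemployment insurance (employee share): $11,963.17 × 0.01 = $119.63
Legal plan premium: $94.50
Total deductions = $35.89 + $119.63 + $94.50 = $250.02
Net pay = $11,963.17 − $250.02 = $11,713.15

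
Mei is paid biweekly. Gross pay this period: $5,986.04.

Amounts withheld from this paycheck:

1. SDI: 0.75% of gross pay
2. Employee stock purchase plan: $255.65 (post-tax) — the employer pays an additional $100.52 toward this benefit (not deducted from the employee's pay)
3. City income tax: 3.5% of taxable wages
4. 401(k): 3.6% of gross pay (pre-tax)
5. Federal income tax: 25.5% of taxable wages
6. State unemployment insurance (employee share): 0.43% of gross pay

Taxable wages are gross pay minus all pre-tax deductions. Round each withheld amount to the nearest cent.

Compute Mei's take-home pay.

$3,770.79

401(k): $5,986.04 × 0.036 = $215.50
Taxable wages = $5,986.04 − $215.50 = $5,770.54
Federal income tax: $5,770.54 × 0.255 = $1,471.49
City income tax: $5,770.54 × 0.035 = $201.97
State unemployment insurance (employee share): $5,986.04 × 0.0043 = $25.74
SDI: $5,986.04 × 0.0075 = $44.90
Employee stock purchase plan: $255.65
(Employer's $100.52 toward employee stock purchase plan is not withheld from the employee.)
Total deductions = $215.50 + $1,471.49 + $201.97 + $25.74 + $44.90 + $255.65 = $2,215.25
Net pay = $5,986.04 − $2,215.25 = $3,770.79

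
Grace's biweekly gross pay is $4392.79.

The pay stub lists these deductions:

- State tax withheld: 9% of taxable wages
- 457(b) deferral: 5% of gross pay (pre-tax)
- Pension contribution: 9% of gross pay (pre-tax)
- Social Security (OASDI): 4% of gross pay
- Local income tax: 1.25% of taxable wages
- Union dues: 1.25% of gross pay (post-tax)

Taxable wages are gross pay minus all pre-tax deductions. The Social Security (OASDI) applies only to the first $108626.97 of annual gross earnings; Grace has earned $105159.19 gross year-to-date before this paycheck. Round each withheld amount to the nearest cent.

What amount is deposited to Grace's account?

$3196.96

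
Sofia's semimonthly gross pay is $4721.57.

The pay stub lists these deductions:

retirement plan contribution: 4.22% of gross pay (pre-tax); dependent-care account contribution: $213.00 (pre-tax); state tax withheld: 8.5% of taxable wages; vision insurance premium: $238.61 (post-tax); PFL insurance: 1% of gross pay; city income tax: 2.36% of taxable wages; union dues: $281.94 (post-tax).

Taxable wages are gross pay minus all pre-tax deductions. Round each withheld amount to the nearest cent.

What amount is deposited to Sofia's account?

$3273.56

Retirement plan contribution: $4721.57 × 0.0422 = $199.25
Dependent-care account contribution: $213.00
Pre-tax total = $199.25 + $213.00 = $412.25
Taxable wages = $4721.57 − $412.25 = $4309.32
State tax withheld: $4309.32 × 0.085 = $366.29
City income tax: $4309.32 × 0.0236 = $101.70
PFL insurance: $4721.57 × 0.01 = $47.22
Vision insurance premium: $238.61
Union dues: $281.94
Total deductions = $199.25 + $213.00 + $366.29 + $101.70 + $47.22 + $238.61 + $281.94 = $1448.01
Net pay = $4721.57 − $1448.01 = $3273.56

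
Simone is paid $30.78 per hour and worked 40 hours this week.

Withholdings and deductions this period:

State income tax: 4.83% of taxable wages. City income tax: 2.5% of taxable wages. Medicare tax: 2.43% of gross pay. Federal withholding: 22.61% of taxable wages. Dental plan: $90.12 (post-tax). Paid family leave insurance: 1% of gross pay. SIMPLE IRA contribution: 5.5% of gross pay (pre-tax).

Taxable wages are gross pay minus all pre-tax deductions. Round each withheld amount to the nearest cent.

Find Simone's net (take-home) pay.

$682.78

Gross pay: 40 × $30.78 = $1,231.20
SIMPLE IRA contribution: $1,231.20 × 0.055 = $67.72
Taxable wages = $1,231.20 − $67.72 = $1,163.48
State income tax: $1,163.48 × 0.0483 = $56.20
City income tax: $1,163.48 × 0.025 = $29.09
Federal withholding: $1,163.48 × 0.2261 = $263.06
Medicare tax: $1,231.20 × 0.0243 = $29.92
Paid family leave insurance: $1,231.20 × 0.01 = $12.31
Dental plan: $90.12
Total deductions = $67.72 + $56.20 + $29.09 + $263.06 + $29.92 + $12.31 + $90.12 = $548.42
Net pay = $1,231.20 − $548.42 = $682.78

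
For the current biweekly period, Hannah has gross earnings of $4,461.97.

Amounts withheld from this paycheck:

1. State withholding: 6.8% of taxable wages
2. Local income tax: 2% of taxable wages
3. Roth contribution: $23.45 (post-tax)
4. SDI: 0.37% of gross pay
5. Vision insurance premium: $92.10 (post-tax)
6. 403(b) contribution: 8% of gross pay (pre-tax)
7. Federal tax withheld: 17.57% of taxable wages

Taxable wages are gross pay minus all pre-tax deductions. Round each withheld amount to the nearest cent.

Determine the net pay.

$2,890.46

403(b) contribution: $4,461.97 × 0.08 = $356.96
Taxable wages = $4,461.97 − $356.96 = $4,105.01
State withholding: $4,105.01 × 0.068 = $279.14
Local income tax: $4,105.01 × 0.02 = $82.10
Federal tax withheld: $4,105.01 × 0.1757 = $721.25
SDI: $4,461.97 × 0.0037 = $16.51
Vision insurance premium: $92.10
Roth contribution: $23.45
Total deductions = $356.96 + $279.14 + $82.10 + $721.25 + $16.51 + $92.10 + $23.45 = $1,571.51
Net pay = $4,461.97 − $1,571.51 = $2,890.46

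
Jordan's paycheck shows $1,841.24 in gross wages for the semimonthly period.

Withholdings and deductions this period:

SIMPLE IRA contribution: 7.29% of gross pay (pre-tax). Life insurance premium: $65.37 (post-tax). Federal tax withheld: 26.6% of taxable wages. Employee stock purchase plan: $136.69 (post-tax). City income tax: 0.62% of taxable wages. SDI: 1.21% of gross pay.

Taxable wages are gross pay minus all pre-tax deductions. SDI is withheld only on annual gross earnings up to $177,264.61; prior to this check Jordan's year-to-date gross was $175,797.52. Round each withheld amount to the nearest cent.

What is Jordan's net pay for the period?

$1,022.56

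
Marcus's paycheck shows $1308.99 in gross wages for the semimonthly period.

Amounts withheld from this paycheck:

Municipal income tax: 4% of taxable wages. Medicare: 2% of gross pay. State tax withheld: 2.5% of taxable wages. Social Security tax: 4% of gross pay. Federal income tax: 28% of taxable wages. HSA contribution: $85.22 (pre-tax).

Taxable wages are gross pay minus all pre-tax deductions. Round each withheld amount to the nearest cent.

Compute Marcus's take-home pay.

HSA contribution: $85.22
Taxable wages = $1308.99 − $85.22 = $1223.77
State tax withheld: $1223.77 × 0.025 = $30.59
Municipal income tax: $1223.77 × 0.04 = $48.95
Federal income tax: $1223.77 × 0.28 = $342.66
Social Security tax: $1308.99 × 0.04 = $52.36
Medicare: $1308.99 × 0.02 = $26.18
Total deductions = $85.22 + $30.59 + $48.95 + $342.66 + $52.36 + $26.18 = $585.96
Net pay = $1308.99 − $585.96 = $723.03

$723.03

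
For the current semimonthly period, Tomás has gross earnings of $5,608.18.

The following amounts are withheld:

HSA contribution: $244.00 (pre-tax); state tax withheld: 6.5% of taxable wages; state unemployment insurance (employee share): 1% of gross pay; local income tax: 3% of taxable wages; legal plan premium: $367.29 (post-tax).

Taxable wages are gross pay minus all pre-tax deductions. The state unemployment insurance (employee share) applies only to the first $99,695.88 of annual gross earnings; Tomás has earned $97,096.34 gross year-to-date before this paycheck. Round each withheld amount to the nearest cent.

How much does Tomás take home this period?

HSA contribution: $244.00
Taxable wages = $5,608.18 − $244.00 = $5,364.18
Local income tax: $5,364.18 × 0.03 = $160.93
State tax withheld: $5,364.18 × 0.065 = $348.67
State unemployment insurance (employee share): only $99,695.88 − $97,096.34 = $2,599.54 of this check is subject → $2,599.54 × 0.01 = $26.00
Legal plan premium: $367.29
Total deductions = $244.00 + $160.93 + $348.67 + $26.00 + $367.29 = $1,146.89
Net pay = $5,608.18 − $1,146.89 = $4,461.29

$4,461.29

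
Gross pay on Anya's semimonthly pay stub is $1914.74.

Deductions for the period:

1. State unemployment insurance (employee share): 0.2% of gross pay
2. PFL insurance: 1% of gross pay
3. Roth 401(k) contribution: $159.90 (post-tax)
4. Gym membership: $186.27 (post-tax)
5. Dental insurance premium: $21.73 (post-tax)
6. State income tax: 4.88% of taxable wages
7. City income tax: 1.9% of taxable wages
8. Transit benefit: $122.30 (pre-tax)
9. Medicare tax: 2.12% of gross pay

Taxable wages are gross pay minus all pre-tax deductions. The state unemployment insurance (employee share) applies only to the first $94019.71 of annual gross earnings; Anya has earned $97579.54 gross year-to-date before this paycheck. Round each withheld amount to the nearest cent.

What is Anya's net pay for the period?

$1243.27

Transit benefit: $122.30
Taxable wages = $1914.74 − $122.30 = $1792.44
City income tax: $1792.44 × 0.019 = $34.06
State income tax: $1792.44 × 0.0488 = $87.47
Medicare tax: $1914.74 × 0.0212 = $40.59
PFL insurance: $1914.74 × 0.01 = $19.15
State unemployment insurance (employee share): annual cap $94019.71 already reached (YTD $97579.54), so $0.00
Roth 401(k) contribution: $159.90
Dental insurance premium: $21.73
Gym membership: $186.27
Total deductions = $122.30 + $34.06 + $87.47 + $40.59 + $19.15 + $0.00 + $159.90 + $21.73 + $186.27 = $671.47
Net pay = $1914.74 − $671.47 = $1243.27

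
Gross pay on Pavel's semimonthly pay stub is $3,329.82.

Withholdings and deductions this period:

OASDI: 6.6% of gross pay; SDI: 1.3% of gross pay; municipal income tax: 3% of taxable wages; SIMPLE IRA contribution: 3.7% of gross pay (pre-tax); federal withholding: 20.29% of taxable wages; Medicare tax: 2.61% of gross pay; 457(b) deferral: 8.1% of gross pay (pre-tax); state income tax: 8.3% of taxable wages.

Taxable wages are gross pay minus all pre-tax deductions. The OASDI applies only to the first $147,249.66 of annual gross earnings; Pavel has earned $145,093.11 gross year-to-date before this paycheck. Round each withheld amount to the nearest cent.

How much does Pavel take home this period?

SIMPLE IRA contribution: $3,329.82 × 0.037 = $123.20
457(b) deferral: $3,329.82 × 0.081 = $269.72
Pre-tax total = $123.20 + $269.72 = $392.92
Taxable wages = $3,329.82 − $392.92 = $2,936.90
Federal withholding: $2,936.90 × 0.2029 = $595.90
State income tax: $2,936.90 × 0.083 = $243.76
Municipal income tax: $2,936.90 × 0.03 = $88.11
SDI: $3,329.82 × 0.013 = $43.29
OASDI: only $147,249.66 − $145,093.11 = $2,156.55 of this check is subject → $2,156.55 × 0.066 = $142.33
Medicare tax: $3,329.82 × 0.0261 = $86.91
Total deductions = $123.20 + $269.72 + $595.90 + $243.76 + $88.11 + $43.29 + $142.33 + $86.91 = $1,593.22
Net pay = $3,329.82 − $1,593.22 = $1,736.60

$1,736.60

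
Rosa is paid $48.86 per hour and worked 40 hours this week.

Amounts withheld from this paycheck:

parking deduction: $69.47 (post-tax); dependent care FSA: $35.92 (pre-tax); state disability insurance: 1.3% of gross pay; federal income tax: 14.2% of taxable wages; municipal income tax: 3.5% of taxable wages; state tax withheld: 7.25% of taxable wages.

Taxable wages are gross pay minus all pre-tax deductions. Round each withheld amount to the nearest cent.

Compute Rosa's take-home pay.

Gross pay: 40 × $48.86 = $1,954.40
Dependent care FSA: $35.92
Taxable wages = $1,954.40 − $35.92 = $1,918.48
State tax withheld: $1,918.48 × 0.0725 = $139.09
Municipal income tax: $1,918.48 × 0.035 = $67.15
Federal income tax: $1,918.48 × 0.142 = $272.42
State disability insurance: $1,954.40 × 0.013 = $25.41
Parking deduction: $69.47
Total deductions = $35.92 + $139.09 + $67.15 + $272.42 + $25.41 + $69.47 = $609.46
Net pay = $1,954.40 − $609.46 = $1,344.94

$1,344.94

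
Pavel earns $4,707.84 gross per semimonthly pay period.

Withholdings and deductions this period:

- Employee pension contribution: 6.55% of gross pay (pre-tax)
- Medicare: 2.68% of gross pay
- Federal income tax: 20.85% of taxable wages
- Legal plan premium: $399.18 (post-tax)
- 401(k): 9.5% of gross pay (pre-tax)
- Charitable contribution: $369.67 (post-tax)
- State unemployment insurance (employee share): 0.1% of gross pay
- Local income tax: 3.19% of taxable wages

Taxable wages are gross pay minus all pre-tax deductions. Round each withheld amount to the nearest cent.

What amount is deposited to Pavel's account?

$2,102.39

Employee pension contribution: $4,707.84 × 0.0655 = $308.36
401(k): $4,707.84 × 0.095 = $447.24
Pre-tax total = $308.36 + $447.24 = $755.60
Taxable wages = $4,707.84 − $755.60 = $3,952.24
Local income tax: $3,952.24 × 0.0319 = $126.08
Federal income tax: $3,952.24 × 0.2085 = $824.04
State unemployment insurance (employee share): $4,707.84 × 0.001 = $4.71
Medicare: $4,707.84 × 0.0268 = $126.17
Charitable contribution: $369.67
Legal plan premium: $399.18
Total deductions = $308.36 + $447.24 + $126.08 + $824.04 + $4.71 + $126.17 + $369.67 + $399.18 = $2,605.45
Net pay = $4,707.84 − $2,605.45 = $2,102.39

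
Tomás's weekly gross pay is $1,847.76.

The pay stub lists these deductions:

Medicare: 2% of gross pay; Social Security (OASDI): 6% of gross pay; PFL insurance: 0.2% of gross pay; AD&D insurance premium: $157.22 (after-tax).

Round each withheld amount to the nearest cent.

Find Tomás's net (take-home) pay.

$1,539.01

Social Security (OASDI): $1,847.76 × 0.06 = $110.87
Medicare: $1,847.76 × 0.02 = $36.96
PFL insurance: $1,847.76 × 0.002 = $3.70
AD&D insurance premium: $157.22
Total deductions = $110.87 + $36.96 + $3.70 + $157.22 = $308.75
Net pay = $1,847.76 − $308.75 = $1,539.01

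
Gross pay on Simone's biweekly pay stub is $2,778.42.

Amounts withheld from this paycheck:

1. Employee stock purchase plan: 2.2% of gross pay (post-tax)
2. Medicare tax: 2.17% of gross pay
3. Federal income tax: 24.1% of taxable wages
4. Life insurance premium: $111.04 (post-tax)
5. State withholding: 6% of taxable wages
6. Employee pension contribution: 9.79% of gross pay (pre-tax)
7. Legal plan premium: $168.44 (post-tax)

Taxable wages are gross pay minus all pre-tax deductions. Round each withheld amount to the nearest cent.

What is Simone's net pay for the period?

$1,351.09

Employee pension contribution: $2,778.42 × 0.0979 = $272.01
Taxable wages = $2,778.42 − $272.01 = $2,506.41
Federal income tax: $2,506.41 × 0.241 = $604.04
State withholding: $2,506.41 × 0.06 = $150.38
Medicare tax: $2,778.42 × 0.0217 = $60.29
Employee stock purchase plan: $2,778.42 × 0.022 = $61.13
Life insurance premium: $111.04
Legal plan premium: $168.44
Total deductions = $272.01 + $604.04 + $150.38 + $60.29 + $61.13 + $111.04 + $168.44 = $1,427.33
Net pay = $2,778.42 − $1,427.33 = $1,351.09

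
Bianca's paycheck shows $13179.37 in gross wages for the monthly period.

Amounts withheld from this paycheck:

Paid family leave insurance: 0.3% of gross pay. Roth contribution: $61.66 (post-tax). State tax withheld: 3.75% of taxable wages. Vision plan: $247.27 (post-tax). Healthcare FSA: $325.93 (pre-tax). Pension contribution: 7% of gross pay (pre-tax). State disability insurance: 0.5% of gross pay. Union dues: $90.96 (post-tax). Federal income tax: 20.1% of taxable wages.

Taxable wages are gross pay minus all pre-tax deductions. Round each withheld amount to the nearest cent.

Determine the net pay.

Healthcare FSA: $325.93
Pension contribution: $13179.37 × 0.07 = $922.56
Pre-tax total = $325.93 + $922.56 = $1248.49
Taxable wages = $13179.37 − $1248.49 = $11930.88
Federal income tax: $11930.88 × 0.201 = $2398.11
State tax withheld: $11930.88 × 0.0375 = $447.41
Paid family leave insurance: $13179.37 × 0.003 = $39.54
State disability insurance: $13179.37 × 0.005 = $65.90
Vision plan: $247.27
Union dues: $90.96
Roth contribution: $61.66
Total deductions = $325.93 + $922.56 + $2398.11 + $447.41 + $39.54 + $65.90 + $247.27 + $90.96 + $61.66 = $4599.34
Net pay = $13179.37 − $4599.34 = $8580.03

$8580.03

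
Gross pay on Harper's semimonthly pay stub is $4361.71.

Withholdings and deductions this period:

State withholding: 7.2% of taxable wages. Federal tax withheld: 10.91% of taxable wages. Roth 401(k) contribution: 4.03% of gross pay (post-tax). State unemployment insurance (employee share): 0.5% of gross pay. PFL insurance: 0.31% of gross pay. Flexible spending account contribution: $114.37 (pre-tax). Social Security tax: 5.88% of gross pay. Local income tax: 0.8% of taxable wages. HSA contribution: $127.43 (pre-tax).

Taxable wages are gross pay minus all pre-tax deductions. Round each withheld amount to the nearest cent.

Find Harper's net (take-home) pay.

Flexible spending account contribution: $114.37
HSA contribution: $127.43
Pre-tax total = $114.37 + $127.43 = $241.80
Taxable wages = $4361.71 − $241.80 = $4119.91
Federal tax withheld: $4119.91 × 0.1091 = $449.48
State withholding: $4119.91 × 0.072 = $296.63
Local income tax: $4119.91 × 0.008 = $32.96
PFL insurance: $4361.71 × 0.0031 = $13.52
State unemployment insurance (employee share): $4361.71 × 0.005 = $21.81
Social Security tax: $4361.71 × 0.0588 = $256.47
Roth 401(k) contribution: $4361.71 × 0.0403 = $175.78
Total deductions = $114.37 + $127.43 + $449.48 + $296.63 + $32.96 + $13.52 + $21.81 + $256.47 + $175.78 = $1488.45
Net pay = $4361.71 − $1488.45 = $2873.26

$2873.26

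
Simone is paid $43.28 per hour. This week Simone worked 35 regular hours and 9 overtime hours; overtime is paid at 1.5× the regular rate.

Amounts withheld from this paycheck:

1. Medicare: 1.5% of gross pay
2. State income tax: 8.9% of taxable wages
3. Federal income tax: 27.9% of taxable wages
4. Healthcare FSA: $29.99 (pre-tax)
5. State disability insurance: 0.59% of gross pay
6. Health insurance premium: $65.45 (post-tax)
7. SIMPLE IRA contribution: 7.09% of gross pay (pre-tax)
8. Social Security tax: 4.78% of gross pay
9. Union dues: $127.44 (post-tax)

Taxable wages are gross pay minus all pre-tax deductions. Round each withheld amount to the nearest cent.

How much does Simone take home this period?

$876.51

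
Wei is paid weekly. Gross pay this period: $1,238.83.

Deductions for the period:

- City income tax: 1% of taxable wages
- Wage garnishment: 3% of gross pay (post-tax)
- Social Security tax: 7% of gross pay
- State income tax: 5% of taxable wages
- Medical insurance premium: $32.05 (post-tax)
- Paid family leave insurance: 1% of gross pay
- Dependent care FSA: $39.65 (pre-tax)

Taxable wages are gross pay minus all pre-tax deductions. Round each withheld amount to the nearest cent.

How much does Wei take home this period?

$958.91

Dependent care FSA: $39.65
Taxable wages = $1,238.83 − $39.65 = $1,199.18
City income tax: $1,199.18 × 0.01 = $11.99
State income tax: $1,199.18 × 0.05 = $59.96
Social Security tax: $1,238.83 × 0.07 = $86.72
Paid family leave insurance: $1,238.83 × 0.01 = $12.39
Medical insurance premium: $32.05
Wage garnishment: $1,238.83 × 0.03 = $37.16
Total deductions = $39.65 + $11.99 + $59.96 + $86.72 + $12.39 + $32.05 + $37.16 = $279.92
Net pay = $1,238.83 − $279.92 = $958.91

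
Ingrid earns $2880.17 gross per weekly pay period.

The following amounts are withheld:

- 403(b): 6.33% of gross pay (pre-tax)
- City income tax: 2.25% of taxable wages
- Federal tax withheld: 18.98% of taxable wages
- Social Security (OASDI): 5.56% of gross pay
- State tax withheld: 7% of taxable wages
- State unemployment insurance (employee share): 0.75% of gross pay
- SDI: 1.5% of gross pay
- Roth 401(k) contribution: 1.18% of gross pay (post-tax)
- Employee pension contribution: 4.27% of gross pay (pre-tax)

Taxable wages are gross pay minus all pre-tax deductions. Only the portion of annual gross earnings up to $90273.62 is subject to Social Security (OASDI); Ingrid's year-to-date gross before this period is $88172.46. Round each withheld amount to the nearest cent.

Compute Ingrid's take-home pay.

$1632.39

403(b): $2880.17 × 0.0633 = $182.31
Employee pension contribution: $2880.17 × 0.0427 = $122.98
Pre-tax total = $182.31 + $122.98 = $305.29
Taxable wages = $2880.17 − $305.29 = $2574.88
City income tax: $2574.88 × 0.0225 = $57.93
Federal tax withheld: $2574.88 × 0.1898 = $488.71
State tax withheld: $2574.88 × 0.07 = $180.24
Social Security (OASDI): only $90273.62 − $88172.46 = $2101.16 of this check is subject → $2101.16 × 0.0556 = $116.82
State unemployment insurance (employee share): $2880.17 × 0.0075 = $21.60
SDI: $2880.17 × 0.015 = $43.20
Roth 401(k) contribution: $2880.17 × 0.0118 = $33.99
Total deductions = $182.31 + $122.98 + $57.93 + $488.71 + $180.24 + $116.82 + $21.60 + $43.20 + $33.99 = $1247.78
Net pay = $2880.17 − $1247.78 = $1632.39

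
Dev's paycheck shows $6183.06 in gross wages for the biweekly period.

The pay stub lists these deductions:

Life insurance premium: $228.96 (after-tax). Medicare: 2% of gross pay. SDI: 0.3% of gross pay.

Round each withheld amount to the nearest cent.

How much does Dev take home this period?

$5811.89

SDI: $6183.06 × 0.003 = $18.55
Medicare: $6183.06 × 0.02 = $123.66
Life insurance premium: $228.96
Total deductions = $18.55 + $123.66 + $228.96 = $371.17
Net pay = $6183.06 − $371.17 = $5811.89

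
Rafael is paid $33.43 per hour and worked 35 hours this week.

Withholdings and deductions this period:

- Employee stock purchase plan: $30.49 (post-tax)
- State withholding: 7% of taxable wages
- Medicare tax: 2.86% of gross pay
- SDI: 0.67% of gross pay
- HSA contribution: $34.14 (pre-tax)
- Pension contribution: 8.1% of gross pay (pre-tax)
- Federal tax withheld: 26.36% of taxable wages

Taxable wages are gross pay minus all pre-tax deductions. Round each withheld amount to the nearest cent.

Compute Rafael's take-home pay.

$622.03

Gross pay: 35 × $33.43 = $1,170.05
HSA contribution: $34.14
Pension contribution: $1,170.05 × 0.081 = $94.77
Pre-tax total = $34.14 + $94.77 = $128.91
Taxable wages = $1,170.05 − $128.91 = $1,041.14
Federal tax withheld: $1,041.14 × 0.2636 = $274.44
State withholding: $1,041.14 × 0.07 = $72.88
SDI: $1,170.05 × 0.0067 = $7.84
Medicare tax: $1,170.05 × 0.0286 = $33.46
Employee stock purchase plan: $30.49
Total deductions = $34.14 + $94.77 + $274.44 + $72.88 + $7.84 + $33.46 + $30.49 = $548.02
Net pay = $1,170.05 − $548.02 = $622.03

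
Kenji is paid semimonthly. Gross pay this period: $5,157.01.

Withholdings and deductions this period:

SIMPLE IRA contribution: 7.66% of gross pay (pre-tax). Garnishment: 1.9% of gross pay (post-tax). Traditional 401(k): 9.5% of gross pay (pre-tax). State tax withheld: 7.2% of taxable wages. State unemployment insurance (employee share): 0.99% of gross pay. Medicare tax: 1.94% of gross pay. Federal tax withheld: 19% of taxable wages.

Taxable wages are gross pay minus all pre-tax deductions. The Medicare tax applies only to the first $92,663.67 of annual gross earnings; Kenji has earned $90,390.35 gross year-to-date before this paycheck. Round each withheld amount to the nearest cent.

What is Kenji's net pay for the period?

$2,959.65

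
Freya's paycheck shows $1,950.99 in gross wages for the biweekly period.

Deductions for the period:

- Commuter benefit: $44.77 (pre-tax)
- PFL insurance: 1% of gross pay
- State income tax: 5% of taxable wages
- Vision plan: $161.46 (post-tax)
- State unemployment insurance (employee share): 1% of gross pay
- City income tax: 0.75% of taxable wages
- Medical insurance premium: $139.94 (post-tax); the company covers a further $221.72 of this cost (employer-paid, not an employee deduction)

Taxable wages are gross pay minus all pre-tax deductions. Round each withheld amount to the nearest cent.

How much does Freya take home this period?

Commuter benefit: $44.77
Taxable wages = $1,950.99 − $44.77 = $1,906.22
City income tax: $1,906.22 × 0.0075 = $14.30
State income tax: $1,906.22 × 0.05 = $95.31
PFL insurance: $1,950.99 × 0.01 = $19.51
State unemployment insurance (employee share): $1,950.99 × 0.01 = $19.51
Vision plan: $161.46
Medical insurance premium: $139.94
(Employer's $221.72 toward medical insurance premium is not withheld from the employee.)
Total deductions = $44.77 + $14.30 + $95.31 + $19.51 + $19.51 + $161.46 + $139.94 = $494.80
Net pay = $1,950.99 − $494.80 = $1,456.19

$1,456.19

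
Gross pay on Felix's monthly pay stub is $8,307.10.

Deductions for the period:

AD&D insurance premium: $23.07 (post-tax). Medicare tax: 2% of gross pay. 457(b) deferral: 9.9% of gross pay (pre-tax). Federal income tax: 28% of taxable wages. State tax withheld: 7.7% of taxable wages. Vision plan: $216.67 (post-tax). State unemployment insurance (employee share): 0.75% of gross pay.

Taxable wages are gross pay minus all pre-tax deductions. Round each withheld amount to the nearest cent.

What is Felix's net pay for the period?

$4,344.48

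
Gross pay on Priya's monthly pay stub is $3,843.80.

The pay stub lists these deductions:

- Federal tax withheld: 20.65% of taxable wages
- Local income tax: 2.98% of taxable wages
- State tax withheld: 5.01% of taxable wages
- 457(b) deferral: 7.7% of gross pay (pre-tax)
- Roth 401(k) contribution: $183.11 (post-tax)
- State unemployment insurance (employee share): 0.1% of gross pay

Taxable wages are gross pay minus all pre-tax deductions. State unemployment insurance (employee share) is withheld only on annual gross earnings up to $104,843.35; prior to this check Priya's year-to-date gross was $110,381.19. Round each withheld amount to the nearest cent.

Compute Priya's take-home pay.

457(b) deferral: $3,843.80 × 0.077 = $295.97
Taxable wages = $3,843.80 − $295.97 = $3,547.83
State tax withheld: $3,547.83 × 0.0501 = $177.75
Federal tax withheld: $3,547.83 × 0.2065 = $732.63
Local income tax: $3,547.83 × 0.0298 = $105.73
State unemployment insurance (employee share): annual cap $104,843.35 already reached (YTD $110,381.19), so $0.00
Roth 401(k) contribution: $183.11
Total deductions = $295.97 + $177.75 + $732.63 + $105.73 + $0.00 + $183.11 = $1,495.19
Net pay = $3,843.80 − $1,495.19 = $2,348.61

$2,348.61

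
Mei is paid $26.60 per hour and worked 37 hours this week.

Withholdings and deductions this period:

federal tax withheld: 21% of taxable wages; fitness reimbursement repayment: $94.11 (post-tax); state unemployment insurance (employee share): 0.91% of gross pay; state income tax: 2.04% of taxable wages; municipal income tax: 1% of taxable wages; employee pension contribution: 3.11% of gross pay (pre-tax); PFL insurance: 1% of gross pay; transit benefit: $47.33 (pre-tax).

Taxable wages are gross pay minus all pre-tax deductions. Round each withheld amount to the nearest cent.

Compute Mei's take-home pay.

$575.49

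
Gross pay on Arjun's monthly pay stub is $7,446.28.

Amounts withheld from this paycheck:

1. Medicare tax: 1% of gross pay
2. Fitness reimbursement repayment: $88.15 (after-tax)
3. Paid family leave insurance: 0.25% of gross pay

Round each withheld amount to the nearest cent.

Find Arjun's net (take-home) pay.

$7,265.05

Medicare tax: $7,446.28 × 0.01 = $74.46
Paid family leave insurance: $7,446.28 × 0.0025 = $18.62
Fitness reimbursement repayment: $88.15
Total deductions = $74.46 + $18.62 + $88.15 = $181.23
Net pay = $7,446.28 − $181.23 = $7,265.05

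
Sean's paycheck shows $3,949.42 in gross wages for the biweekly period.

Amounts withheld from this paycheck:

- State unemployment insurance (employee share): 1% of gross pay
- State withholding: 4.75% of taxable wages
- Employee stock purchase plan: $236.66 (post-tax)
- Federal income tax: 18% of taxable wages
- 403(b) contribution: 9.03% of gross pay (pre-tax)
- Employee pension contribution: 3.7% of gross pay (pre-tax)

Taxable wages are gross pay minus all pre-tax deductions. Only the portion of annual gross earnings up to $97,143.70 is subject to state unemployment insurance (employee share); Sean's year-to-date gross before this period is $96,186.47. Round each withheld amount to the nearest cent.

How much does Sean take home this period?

Employee pension contribution: $3,949.42 × 0.037 = $146.13
403(b) contribution: $3,949.42 × 0.0903 = $356.63
Pre-tax total = $146.13 + $356.63 = $502.76
Taxable wages = $3,949.42 − $502.76 = $3,446.66
State withholding: $3,446.66 × 0.0475 = $163.72
Federal income tax: $3,446.66 × 0.18 = $620.40
State unemployment insurance (employee share): only $97,143.70 − $96,186.47 = $957.23 of this check is subject → $957.23 × 0.01 = $9.57
Employee stock purchase plan: $236.66
Total deductions = $146.13 + $356.63 + $163.72 + $620.40 + $9.57 + $236.66 = $1,533.11
Net pay = $3,949.42 − $1,533.11 = $2,416.31

$2,416.31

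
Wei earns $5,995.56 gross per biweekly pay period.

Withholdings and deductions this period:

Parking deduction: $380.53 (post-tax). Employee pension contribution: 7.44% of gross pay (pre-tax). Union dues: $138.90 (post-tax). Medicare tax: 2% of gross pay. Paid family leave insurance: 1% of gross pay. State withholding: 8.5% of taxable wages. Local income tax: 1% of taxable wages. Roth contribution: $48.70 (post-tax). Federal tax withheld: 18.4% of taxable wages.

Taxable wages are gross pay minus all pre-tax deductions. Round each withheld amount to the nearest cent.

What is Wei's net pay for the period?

Employee pension contribution: $5,995.56 × 0.0744 = $446.07
Taxable wages = $5,995.56 − $446.07 = $5,549.49
State withholding: $5,549.49 × 0.085 = $471.71
Local income tax: $5,549.49 × 0.01 = $55.49
Federal tax withheld: $5,549.49 × 0.184 = $1,021.11
Paid family leave insurance: $5,995.56 × 0.01 = $59.96
Medicare tax: $5,995.56 × 0.02 = $119.91
Roth contribution: $48.70
Union dues: $138.90
Parking deduction: $380.53
Total deductions = $446.07 + $471.71 + $55.49 + $1,021.11 + $59.96 + $119.91 + $48.70 + $138.90 + $380.53 = $2,742.38
Net pay = $5,995.56 − $2,742.38 = $3,253.18

$3,253.18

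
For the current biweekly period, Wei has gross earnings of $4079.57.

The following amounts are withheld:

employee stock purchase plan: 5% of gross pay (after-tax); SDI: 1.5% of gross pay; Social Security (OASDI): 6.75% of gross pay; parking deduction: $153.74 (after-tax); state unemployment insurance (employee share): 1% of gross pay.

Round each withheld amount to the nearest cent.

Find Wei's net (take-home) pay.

$3344.49

SDI: $4079.57 × 0.015 = $61.19
Social Security (OASDI): $4079.57 × 0.0675 = $275.37
State unemployment insurance (employee share): $4079.57 × 0.01 = $40.80
Employee stock purchase plan: $4079.57 × 0.05 = $203.98
Parking deduction: $153.74
Total deductions = $61.19 + $275.37 + $40.80 + $203.98 + $153.74 = $735.08
Net pay = $4079.57 − $735.08 = $3344.49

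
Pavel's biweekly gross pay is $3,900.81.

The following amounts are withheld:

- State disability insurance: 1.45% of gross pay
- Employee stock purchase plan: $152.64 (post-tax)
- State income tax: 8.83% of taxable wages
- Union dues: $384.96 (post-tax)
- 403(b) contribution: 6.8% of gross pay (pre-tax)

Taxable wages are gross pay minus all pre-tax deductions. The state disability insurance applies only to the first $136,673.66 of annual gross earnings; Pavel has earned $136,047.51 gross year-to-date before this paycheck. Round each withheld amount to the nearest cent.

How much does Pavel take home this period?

$2,767.85

403(b) contribution: $3,900.81 × 0.068 = $265.26
Taxable wages = $3,900.81 − $265.26 = $3,635.55
State income tax: $3,635.55 × 0.0883 = $321.02
State disability insurance: only $136,673.66 − $136,047.51 = $626.15 of this check is subject → $626.15 × 0.0145 = $9.08
Employee stock purchase plan: $152.64
Union dues: $384.96
Total deductions = $265.26 + $321.02 + $9.08 + $152.64 + $384.96 = $1,132.96
Net pay = $3,900.81 − $1,132.96 = $2,767.85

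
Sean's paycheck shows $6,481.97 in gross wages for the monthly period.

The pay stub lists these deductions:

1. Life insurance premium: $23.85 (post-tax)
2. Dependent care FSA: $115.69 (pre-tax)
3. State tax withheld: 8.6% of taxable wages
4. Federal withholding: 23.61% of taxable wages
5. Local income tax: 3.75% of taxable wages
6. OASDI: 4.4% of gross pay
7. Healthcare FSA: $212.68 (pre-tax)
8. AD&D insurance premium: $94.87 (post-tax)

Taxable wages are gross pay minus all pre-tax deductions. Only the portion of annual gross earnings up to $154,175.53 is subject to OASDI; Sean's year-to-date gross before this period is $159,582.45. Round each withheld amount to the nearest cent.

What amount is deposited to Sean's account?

Dependent care FSA: $115.69
Healthcare FSA: $212.68
Pre-tax total = $115.69 + $212.68 = $328.37
Taxable wages = $6,481.97 − $328.37 = $6,153.60
Federal withholding: $6,153.60 × 0.2361 = $1,452.86
Local income tax: $6,153.60 × 0.0375 = $230.76
State tax withheld: $6,153.60 × 0.086 = $529.21
OASDI: annual cap $154,175.53 already reached (YTD $159,582.45), so $0.00
Life insurance premium: $23.85
AD&D insurance premium: $94.87
Total deductions = $115.69 + $212.68 + $1,452.86 + $230.76 + $529.21 + $0.00 + $23.85 + $94.87 = $2,659.92
Net pay = $6,481.97 − $2,659.92 = $3,822.05

$3,822.05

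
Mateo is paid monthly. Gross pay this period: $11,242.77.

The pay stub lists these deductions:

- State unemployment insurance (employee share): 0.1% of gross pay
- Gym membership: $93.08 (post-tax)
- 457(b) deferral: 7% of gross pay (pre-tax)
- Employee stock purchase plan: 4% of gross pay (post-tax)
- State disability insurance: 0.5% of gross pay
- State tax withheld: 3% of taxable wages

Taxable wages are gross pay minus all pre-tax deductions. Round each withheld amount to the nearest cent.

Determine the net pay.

457(b) deferral: $11,242.77 × 0.07 = $786.99
Taxable wages = $11,242.77 − $786.99 = $10,455.78
State tax withheld: $10,455.78 × 0.03 = $313.67
State disability insurance: $11,242.77 × 0.005 = $56.21
State unemployment insurance (employee share): $11,242.77 × 0.001 = $11.24
Employee stock purchase plan: $11,242.77 × 0.04 = $449.71
Gym membership: $93.08
Total deductions = $786.99 + $313.67 + $56.21 + $11.24 + $449.71 + $93.08 = $1,710.90
Net pay = $11,242.77 − $1,710.90 = $9,531.87

$9,531.87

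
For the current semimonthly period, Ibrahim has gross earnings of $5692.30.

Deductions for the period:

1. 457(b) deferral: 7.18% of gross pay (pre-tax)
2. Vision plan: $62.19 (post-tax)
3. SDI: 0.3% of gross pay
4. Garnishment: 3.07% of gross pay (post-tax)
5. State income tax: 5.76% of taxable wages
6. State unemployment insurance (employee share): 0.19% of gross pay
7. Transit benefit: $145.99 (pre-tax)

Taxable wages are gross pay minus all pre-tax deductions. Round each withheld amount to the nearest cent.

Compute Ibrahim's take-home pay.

$4576.83

457(b) deferral: $5692.30 × 0.0718 = $408.71
Transit benefit: $145.99
Pre-tax total = $408.71 + $145.99 = $554.70
Taxable wages = $5692.30 − $554.70 = $5137.60
State income tax: $5137.60 × 0.0576 = $295.93
SDI: $5692.30 × 0.003 = $17.08
State unemployment insurance (employee share): $5692.30 × 0.0019 = $10.82
Garnishment: $5692.30 × 0.0307 = $174.75
Vision plan: $62.19
Total deductions = $408.71 + $145.99 + $295.93 + $17.08 + $10.82 + $174.75 + $62.19 = $1115.47
Net pay = $5692.30 − $1115.47 = $4576.83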